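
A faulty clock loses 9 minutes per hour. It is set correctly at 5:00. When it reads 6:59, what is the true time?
For every 60 true minutes, the faulty clock advances 51 minutes, so 1 faulty-clock minute corresponds to 60/51 true minutes.
From 5:00 to 6:59 on the faulty dial is 119 minutes.
True elapsed: 119 x 60/51 = 140 minutes = 2 hours and 20 minutes.
True time: 5:00 + 2 hours and 20 minutes = 7:20.

Final answer: 7:20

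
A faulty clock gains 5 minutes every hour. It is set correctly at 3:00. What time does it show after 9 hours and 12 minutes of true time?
For every 60 true minutes, the faulty clock advances 60 + 5 = 65 minutes.
True elapsed: 9 hours and 12 minutes = 552 minutes.
Faulty clock advances: 552 x 65/60 = 598 minutes (drift: 46 minutes ahead).
Shown time: 3:00 + 598 minutes = 12:58.

Final answer: 12:58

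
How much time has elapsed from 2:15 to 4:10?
From 2:15 to 4:10:
(4 x 60 + 10) - (2 x 60 + 15) = 250 - 135 = 115 minutes
= 1 hour and 55 minutes

Final answer: 1 hour and 55 minutes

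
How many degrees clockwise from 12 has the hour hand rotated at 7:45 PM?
The hour hand moves 30 degrees per hour and 0.5 degrees per minute.
At 7:45: (7) x 30 + 45 x 0.5 = 210 + 22.5 = 232.5 degrees

Final answer: 232.5 degrees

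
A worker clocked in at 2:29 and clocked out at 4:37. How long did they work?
From 2:29 to 4:37:
(4 x 60 + 37) - (2 x 60 + 29) = 277 - 149 = 128 minutes
= 2 hours and 8 minutes

Final answer: 2 hours and 8 minutes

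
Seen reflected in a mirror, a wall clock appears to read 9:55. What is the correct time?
Reflection across the vertical (12-6) axis maps a hand at angle A degrees to (360 - A) degrees, which sends a reading of T minutes past 12:00 to (720 - T) minutes past 12:00.
Mirror reads 9:55 = 595 minutes past 12:00.
Actual time: (720 - 595) mod 720 = 125 minutes = 2:05.

Final answer: 2:05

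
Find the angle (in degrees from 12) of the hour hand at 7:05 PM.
The hour hand moves 30 degrees per hour and 0.5 degrees per minute.
At 7:05: (7) x 30 + 5 x 0.5 = 210 + 2.5 = 212.5 degrees

Final answer: 212.5 degrees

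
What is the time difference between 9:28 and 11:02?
From 9:28 to 11:02:
(11 x 60 + 2) - (9 x 60 + 28) = 662 - 568 = 94 minutes
= 1 hour and 34 minutes

Final answer: 1 hour and 34 minutes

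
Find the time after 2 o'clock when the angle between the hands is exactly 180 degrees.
For hands to be 180 degrees apart: |30H - 5.5t| = 180
With H = 2: t = (30 x 2 + 180)/5.5 = 43.64 or t = (30 x 2 - 180)/5.5 = -21.82
First valid solution (0 < t < 60): t = 43.64 minutes
The hands are opposite at 43.64 minutes past 2:00.

Final answer: 43.64 minutes past 2:00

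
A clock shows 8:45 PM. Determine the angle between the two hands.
Hour hand position: 8 x 30 + 45 x 0.5 = 262.5 degrees
Minute hand position: 45 x 6 = 270 degrees
Difference: |262.5 - 270| = 7.5 degrees
The angle between the hands is 7.5 degrees

Final answer: 7.5 degrees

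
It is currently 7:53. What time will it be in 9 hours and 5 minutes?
Starting time: 7:53
Adding 5 minutes to 53 minutes: 53 + 5 = 58 minutes
Adding 9 hours: 7 + 9 = 16 - 12 = 4
Final time: 4:58

Final answer: 4:58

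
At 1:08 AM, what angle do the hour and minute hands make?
Hour hand position: 1 x 30 + 8 x 0.5 = 34 degrees
Minute hand position: 8 x 6 = 48 degrees
Difference: |34 - 48| = 14 degrees
The angle between the hands is 14 degrees

Final answer: 14 degrees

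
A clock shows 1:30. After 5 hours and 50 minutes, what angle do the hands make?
First find the time 5 hours and 50 minutes after 1:30.
Total minutes: 1 x 60 + 30 + 5 x 60 + 50 = 440.
440 mod 720 = 440 minutes = 7:20.
Now compute the angle at 7:20:
Hour hand: 7 x 30 + 20 x 0.5 = 220 degrees
Minute hand: 20 x 6 = 120 degrees
Difference: |220 - 120| = 100 degrees
The angle is 100 degrees

Final answer: 100 degrees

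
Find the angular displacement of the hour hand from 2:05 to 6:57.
The hour hand moves 0.5 degrees per minute.
Time elapsed: 6:57 - 2:05 = 292 minutes
Angular displacement: 292 x 0.5 = 146 degrees

Final answer: 146 degrees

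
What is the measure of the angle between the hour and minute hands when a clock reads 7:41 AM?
Hour hand position: 7 x 30 + 41 x 0.5 = 230.5 degrees
Minute hand position: 41 x 6 = 246 degrees
Difference: |230.5 - 246| = 15.5 degrees
The angle between the hands is 15.5 degrees

Final answer: 15.5 degrees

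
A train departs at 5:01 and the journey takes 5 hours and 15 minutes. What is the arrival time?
Starting time: 5:01
Adding 15 minutes to 1 minute: 1 + 15 = 16 minutes
Adding 5 hours: 5 + 5 = 10
Final time: 10:16

Final answer: 10:16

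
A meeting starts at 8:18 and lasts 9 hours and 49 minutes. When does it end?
Starting time: 8:18
Adding 49 minutes to 18 minutes: 18 + 49 = 67 minutes = 1 hour and 7 minutes
Adding 9 hours: 8 + 9 + 1 (carry) = 18 - 12 = 6
Final time: 6:07

Final answer: 6:07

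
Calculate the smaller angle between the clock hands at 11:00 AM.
Hour hand position: 11 x 30 + 0 x 0.5 = 330 degrees
Minute hand position: 0 x 6 = 0 degrees
Difference: |330 - 0| = 330 degrees
Since 330 > 180, the smaller angle is 360 - 330 = 30 degrees

Final answer: 30 degrees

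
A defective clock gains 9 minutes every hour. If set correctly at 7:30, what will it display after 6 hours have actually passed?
For every 60 true minutes, the faulty clock advances 60 + 9 = 69 minutes.
True elapsed: 6 hours = 360 minutes.
Faulty clock advances: 360 x 69/60 = 414 minutes (drift: 54 minutes ahead).
Shown time: 7:30 + 414 minutes = 2:24.

Final answer: 2:24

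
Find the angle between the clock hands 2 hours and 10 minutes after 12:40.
First find the time 2 hours and 10 minutes after 12:40.
Total minutes: 12 x 60 + 40 + 2 x 60 + 10 = 890.
890 mod 720 = 170 minutes = 2:50.
Now compute the angle at 2:50:
Hour hand: 2 x 30 + 50 x 0.5 = 85 degrees
Minute hand: 50 x 6 = 300 degrees
Difference: |85 - 300| = 215 degrees
Smaller angle: 360 - 215 = 145 degrees

Final answer: 145 degrees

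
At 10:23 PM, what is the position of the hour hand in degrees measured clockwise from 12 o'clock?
The hour hand moves 30 degrees per hour and 0.5 degrees per minute.
At 10:23: (10) x 30 + 23 x 0.5 = 300 + 11.5 = 311.5 degrees

Final answer: 311.5 degrees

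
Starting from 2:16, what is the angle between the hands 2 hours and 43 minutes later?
First find the time 2 hours and 43 minutes after 2:16.
Total minutes: 2 x 60 + 16 + 2 x 60 + 43 = 299.
299 mod 720 = 299 minutes = 4:59.
Now compute the angle at 4:59:
Hour hand: 4 x 30 + 59 x 0.5 = 149.5 degrees
Minute hand: 59 x 6 = 354 degrees
Difference: |149.5 - 354| = 204.5 degrees
Smaller angle: 360 - 204.5 = 155.5 degrees

Final answer: 155.5 degrees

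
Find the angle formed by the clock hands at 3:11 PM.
Hour hand position: 3 x 30 + 11 x 0.5 = 95.5 degrees
Minute hand position: 11 x 6 = 66 degrees
Difference: |95.5 - 66| = 29.5 degrees
The angle between the hands is 29.5 degrees

Final answer: 29.5 degrees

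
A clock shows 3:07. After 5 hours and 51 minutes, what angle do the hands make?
First find the time 5 hours and 51 minutes after 3:07.
Total minutes: 3 x 60 + 7 + 5 x 60 + 51 = 538.
538 mod 720 = 538 minutes = 8:58.
Now compute the angle at 8:58:
Hour hand: 8 x 30 + 58 x 0.5 = 269 degrees
Minute hand: 58 x 6 = 348 degrees
Difference: |269 - 348| = 79 degrees
The angle is 79 degrees

Final answer: 79 degrees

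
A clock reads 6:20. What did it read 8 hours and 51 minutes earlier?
Starting time: 6:20 = 380 total minutes past 12:00
Subtracting: 8 hours and 51 minutes = 531 minutes
380 - 531 = -151 (negative, add 12 hours = 720) = 569 minutes
= 9 hours and 29 minutes past 12:00 = 9:29

Final answer: 9:29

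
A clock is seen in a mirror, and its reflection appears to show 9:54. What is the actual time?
Reflection across the vertical (12-6) axis maps a hand at angle A degrees to (360 - A) degrees, which sends a reading of T minutes past 12:00 to (720 - T) minutes past 12:00.
Mirror reads 9:54 = 594 minutes past 12:00.
Actual time: (720 - 594) mod 720 = 126 minutes = 2:06.

Final answer: 2:06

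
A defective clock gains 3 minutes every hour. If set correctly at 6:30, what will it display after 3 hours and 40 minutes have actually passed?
For every 60 true minutes, the faulty clock advances 60 + 3 = 63 minutes.
True elapsed: 3 hours and 40 minutes = 220 minutes.
Faulty clock advances: 220 x 63/60 = 231 minutes (drift: 11 minutes ahead).
Shown time: 6:30 + 231 minutes = 10:21.

Final answer: 10:21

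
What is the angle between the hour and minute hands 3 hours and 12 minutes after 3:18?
First find the time 3 hours and 12 minutes after 3:18.
Total minutes: 3 x 60 + 18 + 3 x 60 + 12 = 390.
390 mod 720 = 390 minutes = 6:30.
Now compute the angle at 6:30:
Hour hand: 6 x 30 + 30 x 0.5 = 195 degrees
Minute hand: 30 x 6 = 180 degrees
Difference: |195 - 180| = 15 degrees
The angle is 15 degrees

Final answer: 15 degrees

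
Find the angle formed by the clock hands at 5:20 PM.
Hour hand position: 5 x 30 + 20 x 0.5 = 160 degrees
Minute hand position: 20 x 6 = 120 degrees
Difference: |160 - 120| = 40 degrees
The angle between the hands is 40 degrees

Final answer: 40 degrees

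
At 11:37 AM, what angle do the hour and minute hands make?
Hour hand position: 11 x 30 + 37 x 0.5 = 348.5 degrees
Minute hand position: 37 x 6 = 222 degrees
Difference: |348.5 - 222| = 126.5 degrees
The angle between the hands is 126.5 degrees

Final answer: 126.5 degrees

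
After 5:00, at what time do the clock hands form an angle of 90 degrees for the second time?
At t minutes past 5:00, the hour hand is at 30 x 5 + 0.5t degrees and the minute hand is at 6t degrees.
The smaller angle between them is 90 degrees when |30H - 5.5t| = 90 or |30H - 5.5t| = 270.
With H = 5, solve 30 x 5 - 5.5t = +/- target for each target:
  t = (30 x 5 - 90) / 5.5 = 10.91
  t = (30 x 5 + 90) / 5.5 = 43.64
  t = (30 x 5 - 270) / 5.5 = -21.82 (outside (0, 60))
  t = (30 x 5 + 270) / 5.5 = 76.36 (outside (0, 60))
Valid solutions in (0, 60): {10.91, 43.64} minutes.
The second occurrence is t = 43.64 minutes.
The hands form a 90-degree angle at 43.64 minutes past 5:00.

Final answer: 43.64 minutes past 5:00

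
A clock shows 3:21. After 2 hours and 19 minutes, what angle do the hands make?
First find the time 2 hours and 19 minutes after 3:21.
Total minutes: 3 x 60 + 21 + 2 x 60 + 19 = 340.
340 mod 720 = 340 minutes = 5:40.
Now compute the angle at 5:40:
Hour hand: 5 x 30 + 40 x 0.5 = 170 degrees
Minute hand: 40 x 6 = 240 degrees
Difference: |170 - 240| = 70 degrees
The angle is 70 degrees

Final answer: 70 degrees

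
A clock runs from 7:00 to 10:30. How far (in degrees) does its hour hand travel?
The hour hand moves 0.5 degrees per minute.
Time elapsed: 10:30 - 7:00 = 210 minutes
Angular displacement: 210 x 0.5 = 105 degrees

Final answer: 105 degrees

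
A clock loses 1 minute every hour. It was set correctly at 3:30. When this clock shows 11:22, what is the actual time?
For every 60 true minutes, the faulty clock advances 59 minutes, so 1 faulty-clock minute corresponds to 60/59 true minutes.
From 3:30 to 11:22 on the faulty dial is 472 minutes.
True elapsed: 472 x 60/59 = 480 minutes = 8 hours.
True time: 3:30 + 8 hours = 11:30.

Final answer: 11:30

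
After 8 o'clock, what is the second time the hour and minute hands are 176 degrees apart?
At t minutes past 8:00, the hour hand is at 30 x 8 + 0.5t degrees and the minute hand is at 6t degrees.
The smaller angle between them is 176 degrees when |30H - 5.5t| = 176 or |30H - 5.5t| = 184.
With H = 8, solve 30 x 8 - 5.5t = +/- target for each target:
  t = (30 x 8 - 176) / 5.5 = 11.64
  t = (30 x 8 + 176) / 5.5 = 75.64 (outside (0, 60))
  t = (30 x 8 - 184) / 5.5 = 10.18
  t = (30 x 8 + 184) / 5.5 = 77.09 (outside (0, 60))
Valid solutions in (0, 60): {10.18, 11.64} minutes.
The second occurrence is t = 11.64 minutes.
The hands form a 176-degree angle at 11.64 minutes past 8:00.

Final answer: 11.64 minutes past 8:00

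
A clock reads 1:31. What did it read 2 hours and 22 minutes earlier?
Starting time: 1:31 = 91 total minutes past 12:00
Subtracting: 2 hours and 22 minutes = 142 minutes
91 - 142 = -51 (negative, add 12 hours = 720) = 669 minutes
= 11 hours and 9 minutes past 12:00 = 11:09

Final answer: 11:09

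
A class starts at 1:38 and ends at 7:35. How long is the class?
From 1:38 to 7:35:
(7 x 60 + 35) - (1 x 60 + 38) = 455 - 98 = 357 minutes
= 5 hours and 57 minutes

Final answer: 5 hours and 57 minutes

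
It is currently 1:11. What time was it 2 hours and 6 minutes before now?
Starting time: 1:11 = 71 total minutes past 12:00
Subtracting: 2 hours and 6 minutes = 126 minutes
71 - 126 = -55 (negative, add 12 hours = 720) = 665 minutes
= 11 hours and 5 minutes past 12:00 = 11:05

Final answer: 11:05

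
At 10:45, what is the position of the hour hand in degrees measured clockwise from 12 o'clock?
The hour hand moves 30 degrees per hour and 0.5 degrees per minute.
At 10:45: (10) x 30 + 45 x 0.5 = 300 + 22.5 = 322.5 degrees

Final answer: 322.5 degrees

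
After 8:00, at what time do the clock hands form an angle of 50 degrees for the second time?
At t minutes past 8:00, the hour hand is at 30 x 8 + 0.5t degrees and the minute hand is at 6t degrees.
The smaller angle between them is 50 degrees when |30H - 5.5t| = 50 or |30H - 5.5t| = 310.
With H = 8, solve 30 x 8 - 5.5t = +/- target for each target:
  t = (30 x 8 - 50) / 5.5 = 34.55
  t = (30 x 8 + 50) / 5.5 = 52.73
  t = (30 x 8 - 310) / 5.5 = -12.73 (outside (0, 60))
  t = (30 x 8 + 310) / 5.5 = 100 (outside (0, 60))
Valid solutions in (0, 60): {34.55, 52.73} minutes.
The second occurrence is t = 52.73 minutes.
The hands form a 50-degree angle at 52.73 minutes past 8:00.

Final answer: 52.73 minutes past 8:00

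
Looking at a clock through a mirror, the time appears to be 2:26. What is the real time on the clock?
Reflection across the vertical (12-6) axis maps a hand at angle A degrees to (360 - A) degrees, which sends a reading of T minutes past 12:00 to (720 - T) minutes past 12:00.
Mirror reads 2:26 = 146 minutes past 12:00.
Actual time: (720 - 146) mod 720 = 574 minutes = 9:34.

Final answer: 9:34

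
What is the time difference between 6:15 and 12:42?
From 6:15 to 12:42:
(12 x 60 + 42) - (6 x 60 + 15) = 762 - 375 = 387 minutes
= 6 hours and 27 minutes

Final answer: 6 hours and 27 minutes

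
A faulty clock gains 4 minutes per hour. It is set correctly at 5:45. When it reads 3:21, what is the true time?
For every 60 true minutes, the faulty clock advances 64 minutes, so 1 faulty-clock minute corresponds to 60/64 true minutes.
From 5:45 to 3:21 on the faulty dial is 576 minutes.
True elapsed: 576 x 60/64 = 540 minutes = 9 hours.
True time: 5:45 + 9 hours = 2:45.

Final answer: 2:45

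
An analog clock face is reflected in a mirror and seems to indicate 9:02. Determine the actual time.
Reflection across the vertical (12-6) axis maps a hand at angle A degrees to (360 - A) degrees, which sends a reading of T minutes past 12:00 to (720 - T) minutes past 12:00.
Mirror reads 9:02 = 542 minutes past 12:00.
Actual time: (720 - 542) mod 720 = 178 minutes = 2:58.

Final answer: 2:58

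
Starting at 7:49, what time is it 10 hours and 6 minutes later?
Starting time: 7:49
Adding 6 minutes to 49 minutes: 49 + 6 = 55 minutes
Adding 10 hours: 7 + 10 = 17 - 12 = 5
Final time: 5:55

Final answer: 5:55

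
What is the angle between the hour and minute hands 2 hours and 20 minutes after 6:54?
First find the time 2 hours and 20 minutes after 6:54.
Total minutes: 6 x 60 + 54 + 2 x 60 + 20 = 554.
554 mod 720 = 554 minutes = 9:14.
Now compute the angle at 9:14:
Hour hand: 9 x 30 + 14 x 0.5 = 277 degrees
Minute hand: 14 x 6 = 84 degrees
Difference: |277 - 84| = 193 degrees
Smaller angle: 360 - 193 = 167 degrees

Final answer: 167 degrees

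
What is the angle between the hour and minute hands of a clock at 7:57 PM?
Hour hand position: 7 x 30 + 57 x 0.5 = 238.5 degrees
Minute hand position: 57 x 6 = 342 degrees
Difference: |238.5 - 342| = 103.5 degrees
The angle between the hands is 103.5 degrees

Final answer: 103.5 degrees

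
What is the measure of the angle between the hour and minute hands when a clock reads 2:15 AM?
Hour hand position: 2 x 30 + 15 x 0.5 = 67.5 degrees
Minute hand position: 15 x 6 = 90 degrees
Difference: |67.5 - 90| = 22.5 degrees
The angle between the hands is 22.5 degrees

Final answer: 22.5 degrees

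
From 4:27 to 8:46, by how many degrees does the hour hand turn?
The hour hand moves 0.5 degrees per minute.
Time elapsed: 8:46 - 4:27 = 259 minutes
Angular displacement: 259 x 0.5 = 129.5 degrees

Final answer: 129.5 degrees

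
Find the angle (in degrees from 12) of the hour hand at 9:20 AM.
The hour hand moves 30 degrees per hour and 0.5 degrees per minute.
At 9:20: (9) x 30 + 20 x 0.5 = 270 + 10 = 280 degrees

Final answer: 280 degrees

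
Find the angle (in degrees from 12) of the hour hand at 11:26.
The hour hand moves 30 degrees per hour and 0.5 degrees per minute.
At 11:26: (11) x 30 + 26 x 0.5 = 330 + 13 = 343 degrees

Final answer: 343 degrees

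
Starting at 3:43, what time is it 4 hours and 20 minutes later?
Starting time: 3:43
Adding 20 minutes to 43 minutes: 43 + 20 = 63 minutes = 1 hour and 3 minutes
Adding 4 hours: 3 + 4 + 1 (carry) = 8
Final time: 8:03

Final answer: 8:03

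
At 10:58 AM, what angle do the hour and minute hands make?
Hour hand position: 10 x 30 + 58 x 0.5 = 329 degrees
Minute hand position: 58 x 6 = 348 degrees
Difference: |329 - 348| = 19 degrees
The angle between the hands is 19 degrees

Final answer: 19 degrees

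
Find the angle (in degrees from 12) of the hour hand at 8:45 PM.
The hour hand moves 30 degrees per hour and 0.5 degrees per minute.
At 8:45: (8) x 30 + 45 x 0.5 = 240 + 22.5 = 262.5 degrees

Final answer: 262.5 degrees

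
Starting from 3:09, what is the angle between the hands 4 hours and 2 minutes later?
First find the time 4 hours and 2 minutes after 3:09.
Total minutes: 3 x 60 + 9 + 4 x 60 + 2 = 431.
431 mod 720 = 431 minutes = 7:11.
Now compute the angle at 7:11:
Hour hand: 7 x 30 + 11 x 0.5 = 215.5 degrees
Minute hand: 11 x 6 = 66 degrees
Difference: |215.5 - 66| = 149.5 degrees
The angle is 149.5 degrees

Final answer: 149.5 degrees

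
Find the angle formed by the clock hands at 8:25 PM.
Hour hand position: 8 x 30 + 25 x 0.5 = 252.5 degrees
Minute hand position: 25 x 6 = 150 degrees
Difference: |252.5 - 150| = 102.5 degrees
The angle between the hands is 102.5 degrees

Final answer: 102.5 degrees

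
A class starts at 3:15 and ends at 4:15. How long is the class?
From 3:15 to 4:15:
(4 x 60 + 15) - (3 x 60 + 15) = 255 - 195 = 60 minutes
= 1 hour

Final answer: 1 hour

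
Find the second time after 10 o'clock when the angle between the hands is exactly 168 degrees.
At t minutes past 10:00, the hour hand is at 30 x 10 + 0.5t degrees and the minute hand is at 6t degrees.
The smaller angle between them is 168 degrees when |30H - 5.5t| = 168 or |30H - 5.5t| = 192.
With H = 10, solve 30 x 10 - 5.5t = +/- target for each target:
  t = (30 x 10 - 168) / 5.5 = 24
  t = (30 x 10 + 168) / 5.5 = 85.09 (outside (0, 60))
  t = (30 x 10 - 192) / 5.5 = 19.64
  t = (30 x 10 + 192) / 5.5 = 89.45 (outside (0, 60))
Valid solutions in (0, 60): {19.64, 24} minutes.
The second occurrence is t = 24 minutes.
The hands form a 168-degree angle at 24 minutes past 10:00.

Final answer: 24 minutes past 10:00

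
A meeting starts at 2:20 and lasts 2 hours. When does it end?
Starting time: 2:20
Adding 0 minutes to 20 minutes: 20 + 0 = 20 minutes
Adding 2 hours: 2 + 2 = 4
Final time: 4:20

Final answer: 4:20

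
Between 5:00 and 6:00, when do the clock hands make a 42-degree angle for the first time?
At t minutes past 5:00, the hour hand is at 30 x 5 + 0.5t degrees and the minute hand is at 6t degrees.
The smaller angle between them is 42 degrees when |30H - 5.5t| = 42 or |30H - 5.5t| = 318.
With H = 5, solve 30 x 5 - 5.5t = +/- target for each target:
  t = (30 x 5 - 42) / 5.5 = 19.64
  t = (30 x 5 + 42) / 5.5 = 34.91
  t = (30 x 5 - 318) / 5.5 = -30.55 (outside (0, 60))
  t = (30 x 5 + 318) / 5.5 = 85.09 (outside (0, 60))
Valid solutions in (0, 60): {19.64, 34.91} minutes.
The first occurrence is t = 19.64 minutes.
The hands form a 42-degree angle at 19.64 minutes past 5:00.

Final answer: 19.64 minutes past 5:00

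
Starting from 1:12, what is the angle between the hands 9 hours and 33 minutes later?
First find the time 9 hours and 33 minutes after 1:12.
Total minutes: 1 x 60 + 12 + 9 x 60 + 33 = 645.
645 mod 720 = 645 minutes = 10:45.
Now compute the angle at 10:45:
Hour hand: 10 x 30 + 45 x 0.5 = 322.5 degrees
Minute hand: 45 x 6 = 270 degrees
Difference: |322.5 - 270| = 52.5 degrees
The angle is 52.5 degrees

Final answer: 52.5 degrees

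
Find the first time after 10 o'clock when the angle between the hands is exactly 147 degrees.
At t minutes past 10:00, the hour hand is at 30 x 10 + 0.5t degrees and the minute hand is at 6t degrees.
The smaller angle between them is 147 degrees when |30H - 5.5t| = 147 or |30H - 5.5t| = 213.
With H = 10, solve 30 x 10 - 5.5t = +/- target for each target:
  t = (30 x 10 - 147) / 5.5 = 27.82
  t = (30 x 10 + 147) / 5.5 = 81.27 (outside (0, 60))
  t = (30 x 10 - 213) / 5.5 = 15.82
  t = (30 x 10 + 213) / 5.5 = 93.27 (outside (0, 60))
Valid solutions in (0, 60): {15.82, 27.82} minutes.
The first occurrence is t = 15.82 minutes.
The hands form a 147-degree angle at 15.82 minutes past 10:00.

Final answer: 15.82 minutes past 10:00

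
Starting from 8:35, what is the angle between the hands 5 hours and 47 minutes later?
First find the time 5 hours and 47 minutes after 8:35.
Total minutes: 8 x 60 + 35 + 5 x 60 + 47 = 862.
862 mod 720 = 142 minutes = 2:22.
Now compute the angle at 2:22:
Hour hand: 2 x 30 + 22 x 0.5 = 71 degrees
Minute hand: 22 x 6 = 132 degrees
Difference: |71 - 132| = 61 degrees
The angle is 61 degrees

Final answer: 61 degrees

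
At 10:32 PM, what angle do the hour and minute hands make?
Hour hand position: 10 x 30 + 32 x 0.5 = 316 degrees
Minute hand position: 32 x 6 = 192 degrees
Difference: |316 - 192| = 124 degrees
The angle between the hands is 124 degrees

Final answer: 124 degrees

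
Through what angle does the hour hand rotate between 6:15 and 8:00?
The hour hand moves 0.5 degrees per minute.
Time elapsed: 8:00 - 6:15 = 105 minutes
Angular displacement: 105 x 0.5 = 52.5 degrees

Final answer: 52.5 degrees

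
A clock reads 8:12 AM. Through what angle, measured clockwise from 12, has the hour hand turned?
The hour hand moves 30 degrees per hour and 0.5 degrees per minute.
At 8:12: (8) x 30 + 12 x 0.5 = 240 + 6 = 246 degrees

Final answer: 246 degrees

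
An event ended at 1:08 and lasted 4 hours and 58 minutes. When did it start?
Starting time: 1:08 = 68 total minutes past 12:00
Subtracting: 4 hours and 58 minutes = 298 minutes
68 - 298 = -230 (negative, add 12 hours = 720) = 490 minutes
= 8 hours and 10 minutes past 12:00 = 8:10

Final answer: 8:10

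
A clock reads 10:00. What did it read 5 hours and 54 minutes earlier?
Starting time: 10:00 = 600 total minutes past 12:00
Subtracting: 5 hours and 54 minutes = 354 minutes
600 - 354 = 246 minutes
= 4 hours and 6 minutes past 12:00 = 4:06

Final answer: 4:06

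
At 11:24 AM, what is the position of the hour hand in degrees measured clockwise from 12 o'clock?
The hour hand moves 30 degrees per hour and 0.5 degrees per minute.
At 11:24: (11) x 30 + 24 x 0.5 = 330 + 12 = 342 degrees

Final answer: 342 degrees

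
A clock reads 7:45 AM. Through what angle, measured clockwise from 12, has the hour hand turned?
The hour hand moves 30 degrees per hour and 0.5 degrees per minute.
At 7:45: (7) x 30 + 45 x 0.5 = 210 + 22.5 = 232.5 degrees

Final answer: 232.5 degrees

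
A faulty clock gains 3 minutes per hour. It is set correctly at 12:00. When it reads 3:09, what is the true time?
For every 60 true minutes, the faulty clock advances 63 minutes, so 1 faulty-clock minute corresponds to 60/63 true minutes.
From 12:00 to 3:09 on the faulty dial is 189 minutes.
True elapsed: 189 x 60/63 = 180 minutes = 3 hours.
True time: 12:00 + 3 hours = 3:00.

Final answer: 3:00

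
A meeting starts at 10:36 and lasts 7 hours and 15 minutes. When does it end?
Starting time: 10:36
Adding 15 minutes to 36 minutes: 36 + 15 = 51 minutes
Adding 7 hours: 10 + 7 = 17 - 12 = 5
Final time: 5:51

Final answer: 5:51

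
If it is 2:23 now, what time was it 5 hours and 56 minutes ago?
Starting time: 2:23 = 143 total minutes past 12:00
Subtracting: 5 hours and 56 minutes = 356 minutes
143 - 356 = -213 (negative, add 12 hours = 720) = 507 minutes
= 8 hours and 27 minutes past 12:00 = 8:27

Final answer: 8:27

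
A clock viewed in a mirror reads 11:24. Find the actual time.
Reflection across the vertical (12-6) axis maps a hand at angle A degrees to (360 - A) degrees, which sends a reading of T minutes past 12:00 to (720 - T) minutes past 12:00.
Mirror reads 11:24 = 684 minutes past 12:00.
Actual time: (720 - 684) mod 720 = 36 minutes = 12:36.

Final answer: 12:36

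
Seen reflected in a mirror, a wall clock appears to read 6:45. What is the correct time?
Reflection across the vertical (12-6) axis maps a hand at angle A degrees to (360 - A) degrees, which sends a reading of T minutes past 12:00 to (720 - T) minutes past 12:00.
Mirror reads 6:45 = 405 minutes past 12:00.
Actual time: (720 - 405) mod 720 = 315 minutes = 5:15.

Final answer: 5:15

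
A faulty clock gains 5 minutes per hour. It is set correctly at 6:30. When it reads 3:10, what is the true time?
For every 60 true minutes, the faulty clock advances 65 minutes, so 1 faulty-clock minute corresponds to 60/65 true minutes.
From 6:30 to 3:10 on the faulty dial is 520 minutes.
True elapsed: 520 x 60/65 = 480 minutes = 8 hours.
True time: 6:30 + 8 hours = 2:30.

Final answer: 2:30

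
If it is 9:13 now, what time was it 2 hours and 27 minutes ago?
Starting time: 9:13 = 553 total minutes past 12:00
Subtracting: 2 hours and 27 minutes = 147 minutes
553 - 147 = 406 minutes
= 6 hours and 46 minutes past 12:00 = 6:46

Final answer: 6:46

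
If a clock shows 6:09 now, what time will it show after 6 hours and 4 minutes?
Starting time: 6:09
Adding 4 minutes to 9 minutes: 9 + 4 = 13 minutes
Adding 6 hours: 6 + 6 = 12
Final time: 12:13

Final answer: 12:13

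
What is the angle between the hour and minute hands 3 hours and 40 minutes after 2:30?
First find the time 3 hours and 40 minutes after 2:30.
Total minutes: 2 x 60 + 30 + 3 x 60 + 40 = 370.
370 mod 720 = 370 minutes = 6:10.
Now compute the angle at 6:10:
Hour hand: 6 x 30 + 10 x 0.5 = 185 degrees
Minute hand: 10 x 6 = 60 degrees
Difference: |185 - 60| = 125 degrees
The angle is 125 degrees

Final answer: 125 degrees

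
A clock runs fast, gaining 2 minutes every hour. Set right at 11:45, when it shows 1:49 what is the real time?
For every 60 true minutes, the faulty clock advances 62 minutes, so 1 faulty-clock minute corresponds to 60/62 true minutes.
From 11:45 to 1:49 on the faulty dial is 124 minutes.
True elapsed: 124 x 60/62 = 120 minutes = 2 hours.
True time: 11:45 + 2 hours = 1:45.

Final answer: 1:45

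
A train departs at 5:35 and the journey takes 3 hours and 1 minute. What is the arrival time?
Starting time: 5:35
Adding 1 minute to 35 minutes: 35 + 1 = 36 minutes
Adding 3 hours: 5 + 3 = 8
Final time: 8:36

Final answer: 8:36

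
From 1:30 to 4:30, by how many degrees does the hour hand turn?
The hour hand moves 0.5 degrees per minute.
Time elapsed: 4:30 - 1:30 = 180 minutes
Angular displacement: 180 x 0.5 = 90 degrees

Final answer: 90 degrees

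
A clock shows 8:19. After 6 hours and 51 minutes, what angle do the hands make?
First find the time 6 hours and 51 minutes after 8:19.
Total minutes: 8 x 60 + 19 + 6 x 60 + 51 = 910.
910 mod 720 = 190 minutes = 3:10.
Now compute the angle at 3:10:
Hour hand: 3 x 30 + 10 x 0.5 = 95 degrees
Minute hand: 10 x 6 = 60 degrees
Difference: |95 - 60| = 35 degrees
The angle is 35 degrees

Final answer: 35 degrees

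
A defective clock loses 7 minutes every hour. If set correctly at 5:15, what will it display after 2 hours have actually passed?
For every 60 true minutes, the faulty clock advances 60 - 7 = 53 minutes.
True elapsed: 2 hours = 120 minutes.
Faulty clock advances: 120 x 53/60 = 106 minutes (drift: 14 minutes behind).
Shown time: 5:15 + 106 minutes = 7:01.

Final answer: 7:01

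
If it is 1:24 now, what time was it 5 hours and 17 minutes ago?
Starting time: 1:24 = 84 total minutes past 12:00
Subtracting: 5 hours and 17 minutes = 317 minutes
84 - 317 = -233 (negative, add 12 hours = 720) = 487 minutes
= 8 hours and 7 minutes past 12:00 = 8:07

Final answer: 8:07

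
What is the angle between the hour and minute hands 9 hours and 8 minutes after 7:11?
First find the time 9 hours and 8 minutes after 7:11.
Total minutes: 7 x 60 + 11 + 9 x 60 + 8 = 979.
979 mod 720 = 259 minutes = 4:19.
Now compute the angle at 4:19:
Hour hand: 4 x 30 + 19 x 0.5 = 129.5 degrees
Minute hand: 19 x 6 = 114 degrees
Difference: |129.5 - 114| = 15.5 degrees
The angle is 15.5 degrees

Final answer: 15.5 degrees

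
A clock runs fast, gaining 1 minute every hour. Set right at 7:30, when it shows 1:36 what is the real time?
For every 60 true minutes, the faulty clock advances 61 minutes, so 1 faulty-clock minute corresponds to 60/61 true minutes.
From 7:30 to 1:36 on the faulty dial is 366 minutes.
True elapsed: 366 x 60/61 = 360 minutes = 6 hours.
True time: 7:30 + 6 hours = 1:30.

Final answer: 1:30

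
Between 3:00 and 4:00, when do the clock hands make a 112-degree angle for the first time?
At t minutes past 3:00, the hour hand is at 30 x 3 + 0.5t degrees and the minute hand is at 6t degrees.
The smaller angle between them is 112 degrees when |30H - 5.5t| = 112 or |30H - 5.5t| = 248.
With H = 3, solve 30 x 3 - 5.5t = +/- target for each target:
  t = (30 x 3 - 112) / 5.5 = -4 (outside (0, 60))
  t = (30 x 3 + 112) / 5.5 = 36.73
  t = (30 x 3 - 248) / 5.5 = -28.73 (outside (0, 60))
  t = (30 x 3 + 248) / 5.5 = 61.45 (outside (0, 60))
Valid solutions in (0, 60): {36.73} minutes.
The first occurrence is t = 36.73 minutes.
The hands form a 112-degree angle at 36.73 minutes past 3:00.

Final answer: 36.73 minutes past 3:00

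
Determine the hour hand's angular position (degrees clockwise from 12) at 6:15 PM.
The hour hand moves 30 degrees per hour and 0.5 degrees per minute.
At 6:15: (6) x 30 + 15 x 0.5 = 180 + 7.5 = 187.5 degrees

Final answer: 187.5 degrees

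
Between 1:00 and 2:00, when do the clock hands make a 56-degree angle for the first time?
At t minutes past 1:00, the hour hand is at 30 x 1 + 0.5t degrees and the minute hand is at 6t degrees.
The smaller angle between them is 56 degrees when |30H - 5.5t| = 56 or |30H - 5.5t| = 304.
With H = 1, solve 30 x 1 - 5.5t = +/- target for each target:
  t = (30 x 1 - 56) / 5.5 = -4.73 (outside (0, 60))
  t = (30 x 1 + 56) / 5.5 = 15.64
  t = (30 x 1 - 304) / 5.5 = -49.82 (outside (0, 60))
  t = (30 x 1 + 304) / 5.5 = 60.73 (outside (0, 60))
Valid solutions in (0, 60): {15.64} minutes.
The first occurrence is t = 15.64 minutes.
The hands form a 56-degree angle at 15.64 minutes past 1:00.

Final answer: 15.64 minutes past 1:00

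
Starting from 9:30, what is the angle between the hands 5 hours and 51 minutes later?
First find the time 5 hours and 51 minutes after 9:30.
Total minutes: 9 x 60 + 30 + 5 x 60 + 51 = 921.
921 mod 720 = 201 minutes = 3:21.
Now compute the angle at 3:21:
Hour hand: 3 x 30 + 21 x 0.5 = 100.5 degrees
Minute hand: 21 x 6 = 126 degrees
Difference: |100.5 - 126| = 25.5 degrees
The angle is 25.5 degrees

Final answer: 25.5 degrees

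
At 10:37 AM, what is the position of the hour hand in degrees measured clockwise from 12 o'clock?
The hour hand moves 30 degrees per hour and 0.5 degrees per minute.
At 10:37: (10) x 30 + 37 x 0.5 = 300 + 18.5 = 318.5 degrees

Final answer: 318.5 degrees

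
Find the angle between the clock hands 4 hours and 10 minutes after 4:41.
First find the time 4 hours and 10 minutes after 4:41.
Total minutes: 4 x 60 + 41 + 4 x 60 + 10 = 531.
531 mod 720 = 531 minutes = 8:51.
Now compute the angle at 8:51:
Hour hand: 8 x 30 + 51 x 0.5 = 265.5 degrees
Minute hand: 51 x 6 = 306 degrees
Difference: |265.5 - 306| = 40.5 degrees
The angle is 40.5 degrees

Final answer: 40.5 degrees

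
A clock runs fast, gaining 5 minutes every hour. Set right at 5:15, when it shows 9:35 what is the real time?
For every 60 true minutes, the faulty clock advances 65 minutes, so 1 faulty-clock minute corresponds to 60/65 true minutes.
From 5:15 to 9:35 on the faulty dial is 260 minutes.
True elapsed: 260 x 60/65 = 240 minutes = 4 hours.
True time: 5:15 + 4 hours = 9:15.

Final answer: 9:15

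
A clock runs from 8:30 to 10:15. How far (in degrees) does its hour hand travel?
The hour hand moves 0.5 degrees per minute.
Time elapsed: 10:15 - 8:30 = 105 minutes
Angular displacement: 105 x 0.5 = 52.5 degrees

Final answer: 52.5 degrees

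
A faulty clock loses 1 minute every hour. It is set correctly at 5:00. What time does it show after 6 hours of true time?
For every 60 true minutes, the faulty clock advances 60 - 1 = 59 minutes.
True elapsed: 6 hours = 360 minutes.
Faulty clock advances: 360 x 59/60 = 354 minutes (drift: 6 minutes behind).
Shown time: 5:00 + 354 minutes = 10:54.

Final answer: 10:54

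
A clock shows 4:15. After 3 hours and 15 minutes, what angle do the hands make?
First find the time 3 hours and 15 minutes after 4:15.
Total minutes: 4 x 60 + 15 + 3 x 60 + 15 = 450.
450 mod 720 = 450 minutes = 7:30.
Now compute the angle at 7:30:
Hour hand: 7 x 30 + 30 x 0.5 = 225 degrees
Minute hand: 30 x 6 = 180 degrees
Difference: |225 - 180| = 45 degrees
The angle is 45 degrees

Final answer: 45 degrees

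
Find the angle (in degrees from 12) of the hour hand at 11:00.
The hour hand moves 30 degrees per hour and 0.5 degrees per minute.
At 11:00: (11) x 30 + 0 x 0.5 = 330 + 0 = 330 degrees

Final answer: 330 degrees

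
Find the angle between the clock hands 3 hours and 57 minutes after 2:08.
First find the time 3 hours and 57 minutes after 2:08.
Total minutes: 2 x 60 + 8 + 3 x 60 + 57 = 365.
365 mod 720 = 365 minutes = 6:05.
Now compute the angle at 6:05:
Hour hand: 6 x 30 + 5 x 0.5 = 182.5 degrees
Minute hand: 5 x 6 = 30 degrees
Difference: |182.5 - 30| = 152.5 degrees
The angle is 152.5 degrees

Final answer: 152.5 degrees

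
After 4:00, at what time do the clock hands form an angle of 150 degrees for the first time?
At t minutes past 4:00, the hour hand is at 30 x 4 + 0.5t degrees and the minute hand is at 6t degrees.
The smaller angle between them is 150 degrees when |30H - 5.5t| = 150 or |30H - 5.5t| = 210.
With H = 4, solve 30 x 4 - 5.5t = +/- target for each target:
  t = (30 x 4 - 150) / 5.5 = -5.45 (outside (0, 60))
  t = (30 x 4 + 150) / 5.5 = 49.09
  t = (30 x 4 - 210) / 5.5 = -16.36 (outside (0, 60))
  t = (30 x 4 + 210) / 5.5 = 60 (outside (0, 60))
Valid solutions in (0, 60): {49.09} minutes.
The first occurrence is t = 49.09 minutes.
The hands form a 150-degree angle at 49.09 minutes past 4:00.

Final answer: 49.09 minutes past 4:00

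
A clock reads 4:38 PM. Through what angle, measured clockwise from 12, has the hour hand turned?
The hour hand moves 30 degrees per hour and 0.5 degrees per minute.
At 4:38: (4) x 30 + 38 x 0.5 = 120 + 19 = 139 degrees

Final answer: 139 degrees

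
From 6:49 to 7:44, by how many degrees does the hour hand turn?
The hour hand moves 0.5 degrees per minute.
Time elapsed: 7:44 - 6:49 = 55 minutes
Angular displacement: 55 x 0.5 = 27.5 degrees

Final answer: 27.5 degrees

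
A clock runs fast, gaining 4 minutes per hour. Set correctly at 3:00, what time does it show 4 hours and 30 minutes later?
For every 60 true minutes, the faulty clock advances 60 + 4 = 64 minutes.
True elapsed: 4 hours and 30 minutes = 270 minutes.
Faulty clock advances: 270 x 64/60 = 288 minutes (drift: 18 minutes ahead).
Shown time: 3:00 + 288 minutes = 7:48.

Final answer: 7:48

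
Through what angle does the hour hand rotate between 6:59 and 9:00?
The hour hand moves 0.5 degrees per minute.
Time elapsed: 9:00 - 6:59 = 121 minutes
Angular displacement: 121 x 0.5 = 60.5 degrees

Final answer: 60.5 degrees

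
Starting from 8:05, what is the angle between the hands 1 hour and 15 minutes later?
First find the time 1 hour and 15 minutes after 8:05.
Total minutes: 8 x 60 + 5 + 1 x 60 + 15 = 560.
560 mod 720 = 560 minutes = 9:20.
Now compute the angle at 9:20:
Hour hand: 9 x 30 + 20 x 0.5 = 280 degrees
Minute hand: 20 x 6 = 120 degrees
Difference: |280 - 120| = 160 degrees
The angle is 160 degrees

Final answer: 160 degrees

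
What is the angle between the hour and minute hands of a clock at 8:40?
Hour hand position: 8 x 30 + 40 x 0.5 = 260 degrees
Minute hand position: 40 x 6 = 240 degrees
Difference: |260 - 240| = 20 degrees
The angle between the hands is 20 degrees

Final answer: 20 degrees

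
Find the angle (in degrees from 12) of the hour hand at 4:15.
The hour hand moves 30 degrees per hour and 0.5 degrees per minute.
At 4:15: (4) x 30 + 15 x 0.5 = 120 + 7.5 = 127.5 degrees

Final answer: 127.5 degrees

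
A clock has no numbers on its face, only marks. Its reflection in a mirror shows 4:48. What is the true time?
Reflection across the vertical (12-6) axis maps a hand at angle A degrees to (360 - A) degrees, which sends a reading of T minutes past 12:00 to (720 - T) minutes past 12:00.
Mirror reads 4:48 = 288 minutes past 12:00.
Actual time: (720 - 288) mod 720 = 432 minutes = 7:12.

Final answer: 7:12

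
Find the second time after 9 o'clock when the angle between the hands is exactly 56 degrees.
At t minutes past 9:00, the hour hand is at 30 x 9 + 0.5t degrees and the minute hand is at 6t degrees.
The smaller angle between them is 56 degrees when |30H - 5.5t| = 56 or |30H - 5.5t| = 304.
With H = 9, solve 30 x 9 - 5.5t = +/- target for each target:
  t = (30 x 9 - 56) / 5.5 = 38.91
  t = (30 x 9 + 56) / 5.5 = 59.27
  t = (30 x 9 - 304) / 5.5 = -6.18 (outside (0, 60))
  t = (30 x 9 + 304) / 5.5 = 104.36 (outside (0, 60))
Valid solutions in (0, 60): {38.91, 59.27} minutes.
The second occurrence is t = 59.27 minutes.
The hands form a 56-degree angle at 59.27 minutes past 9:00.

Final answer: 59.27 minutes past 9:00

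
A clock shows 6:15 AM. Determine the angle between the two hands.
Hour hand position: 6 x 30 + 15 x 0.5 = 187.5 degrees
Minute hand position: 15 x 6 = 90 degrees
Difference: |187.5 - 90| = 97.5 degrees
The angle between the hands is 97.5 degrees

Final answer: 97.5 degrees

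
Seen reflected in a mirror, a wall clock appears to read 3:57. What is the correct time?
Reflection across the vertical (12-6) axis maps a hand at angle A degrees to (360 - A) degrees, which sends a reading of T minutes past 12:00 to (720 - T) minutes past 12:00.
Mirror reads 3:57 = 237 minutes past 12:00.
Actual time: (720 - 237) mod 720 = 483 minutes = 8:03.

Final answer: 8:03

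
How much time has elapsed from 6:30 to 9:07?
From 6:30 to 9:07:
(9 x 60 + 7) - (6 x 60 + 30) = 547 - 390 = 157 minutes
= 2 hours and 37 minutes

Final answer: 2 hours and 37 minutes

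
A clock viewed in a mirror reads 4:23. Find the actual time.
Reflection across the vertical (12-6) axis maps a hand at angle A degrees to (360 - A) degrees, which sends a reading of T minutes past 12:00 to (720 - T) minutes past 12:00.
Mirror reads 4:23 = 263 minutes past 12:00.
Actual time: (720 - 263) mod 720 = 457 minutes = 7:37.

Final answer: 7:37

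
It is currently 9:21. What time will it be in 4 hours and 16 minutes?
Starting time: 9:21
Adding 16 minutes to 21 minutes: 21 + 16 = 37 minutes
Adding 4 hours: 9 + 4 = 13 - 12 = 1
Final time: 1:37

Final answer: 1:37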